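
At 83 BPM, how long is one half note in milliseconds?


Working:
One quarter-note beat = 60000 / BPM = 60000 / 83 ms
Half note = 2 × quarter note
Duration = 2 × 60000 / 83 = 120000 / 83
= 1445.8 ms


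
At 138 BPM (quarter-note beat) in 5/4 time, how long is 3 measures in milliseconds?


Quarter-note beat duration = 60000 / 138 ms
Beats per measure (5/4) = 5
One measure = 5 × 60000 / 138 = 300000 / 138 ms
3 measures = 3 × 300000 / 138 = 900000 / 138
= 6521.7 ms


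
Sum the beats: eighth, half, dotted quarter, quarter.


Working:
Beat values:
  eighth = 0.5 beats
  half = 2 beats
  dotted quarter = 1.5 beats
  quarter = 1 beat
Sum = 0.5 + 2 + 1.5 + 1
= 5 beats


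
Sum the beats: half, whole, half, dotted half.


Solution.
Beat values:
  half = 2 beats
  whole = 4 beats
  half = 2 beats
  dotted half = 3 beats
Sum = 2 + 4 + 2 + 3
= 11 beats


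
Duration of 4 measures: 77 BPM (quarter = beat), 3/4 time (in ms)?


Working:
Quarter-note beat duration = 60000 / 77 ms
Beats per measure (3/4) = 3
One measure = 3 × 60000 / 77 = 180000 / 77 ms
4 measures = 4 × 180000 / 77 = 720000 / 77
= 9350.6 ms


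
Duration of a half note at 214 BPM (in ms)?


One quarter-note beat = 60000 / BPM = 60000 / 214 ms
Half note = 2 × quarter note
Duration = 2 × 60000 / 214 = 120000 / 214
= 560.7 ms


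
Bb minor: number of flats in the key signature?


Working:
Flat minor keys: A(0), D(1), G(2), C(3), F(4), Bb(5), Eb(6), Ab(7)
Bb minor has 5 flats
Order of flats: Bb Eb Ab Db Gb Cb Fb → first 5: Bb, Eb, Ab, Db, Gb
= 5 flats


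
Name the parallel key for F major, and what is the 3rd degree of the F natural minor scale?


Step by step:
Parallel keys share the same tonic but differ in mode
F major → parallel is F minor
F natural minor scale: F G Ab Bb C Db Eb
= F minor; 3rd degree = Ab


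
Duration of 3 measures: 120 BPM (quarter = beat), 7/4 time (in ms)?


Quarter-note beat duration = 60000 / 120 ms
Beats per measure (7/4) = 7
One measure = 7 × 60000 / 120 = 420000 / 120 ms
3 measures = 3 × 420000 / 120 = 1260000 / 120
= 10500.0 ms


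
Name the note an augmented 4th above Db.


A 4th spans 4 letter names, so from D we land on G
An augmented 4th = 6 semitones above Db
Spell G at that pitch: G
= G


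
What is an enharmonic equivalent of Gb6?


Enharmonic notes sound the same pitch but are spelled with different letter names
Gb and F# name the same pitch class
= F#6


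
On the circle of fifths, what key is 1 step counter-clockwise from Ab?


Let's work it out.
Each counter-clockwise step moves down a perfect 5th (= up a perfect 4th)
From Ab: Ab → Db
= Db


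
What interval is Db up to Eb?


Solution.
Letter names: D → E spans 2 letter names → a 2nd
Semitones: Db → Eb = 2 half-steps
A 2nd of 2 semitones is a major 2nd
= major 2nd


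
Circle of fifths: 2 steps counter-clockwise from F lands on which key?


Working:
Each counter-clockwise step moves down a perfect 5th (= up a perfect 4th)
From F: F → Bb → Eb
= Eb


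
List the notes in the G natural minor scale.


Let's work it out.
Natural minor scale pattern: W-H-W-W-H-W-W (2-1-2-2-1-2-2 semitones)
Starting from G:
  G + 2 semitones → A
  A + 1 semitone → Bb
  Bb + 2 semitones → C
  C + 2 semitones → D
  D + 1 semitone → Eb
  Eb + 2 semitones → F
  F + 2 semitones → G
Scale = G A Bb C D Eb F


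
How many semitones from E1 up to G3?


Absolute semitone position = octave×12 + chromatic position
E1: 1×12 + 4 = 16
G3: 3×12 + 7 = 43
Difference = 43 - 16 = 27
= 27 semitones


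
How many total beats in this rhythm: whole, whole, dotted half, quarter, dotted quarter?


Reasoning:
Beat values:
  whole = 4 beats
  whole = 4 beats
  dotted half = 3 beats
  quarter = 1 beat
  dotted quarter = 1.5 beats
Sum = 4 + 4 + 3 + 1 + 1.5
= 13.5 beats


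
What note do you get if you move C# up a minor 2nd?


minor 2nd: 2 letter names, 1 semitones
Letter: C + 1 → D
Pitch: C# + 1 semitones, spelled as a D → D
= D


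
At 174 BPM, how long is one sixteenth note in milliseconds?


Step by step:
One quarter-note beat = 60000 / BPM = 60000 / 174 ms
Sixteenth note = 1/4 × quarter note
Duration = 1/4 × 60000 / 174 = 15000 / 174
= 86.2 ms


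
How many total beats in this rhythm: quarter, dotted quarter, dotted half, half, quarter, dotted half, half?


Beat values:
  quarter = 1 beat
  dotted quarter = 1.5 beats
  dotted half = 3 beats
  half = 2 beats
  quarter = 1 beat
  dotted half = 3 beats
  half = 2 beats
Sum = 1 + 1.5 + 3 + 2 + 1 + 3 + 2
= 13.5 beats


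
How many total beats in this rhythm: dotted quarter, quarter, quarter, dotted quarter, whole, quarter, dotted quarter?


Beat values:
  dotted quarter = 1.5 beats
  quarter = 1 beat
  quarter = 1 beat
  dotted quarter = 1.5 beats
  whole = 4 beats
  quarter = 1 beat
  dotted quarter = 1.5 beats
Sum = 1.5 + 1 + 1 + 1.5 + 4 + 1 + 1.5
= 11.5 beats


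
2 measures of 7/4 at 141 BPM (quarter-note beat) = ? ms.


Working:
Quarter-note beat duration = 60000 / 141 ms
Beats per measure (7/4) = 7
One measure = 7 × 60000 / 141 = 420000 / 141 ms
2 measures = 2 × 420000 / 141 = 840000 / 141
= 5957.4 ms


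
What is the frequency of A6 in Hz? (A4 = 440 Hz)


f = 440 × 2^(n/12) where n = semitones from A4
A6: 24 semitones from A4
f = 440 × 2^(24/12)
f = 1760.00 Hz


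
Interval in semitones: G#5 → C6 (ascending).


Working:
Absolute semitone position = octave×12 + chromatic position
G#5: 5×12 + 8 = 68
C6: 6×12 + 0 = 72
Difference = 72 - 68 = 4
= 4 semitones


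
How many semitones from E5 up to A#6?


Let's work it out.
Absolute semitone position = octave×12 + chromatic position
E5: 5×12 + 4 = 64
A#6: 6×12 + 10 = 82
Difference = 82 - 64 = 18
= 18 semitones


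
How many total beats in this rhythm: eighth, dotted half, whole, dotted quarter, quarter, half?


Reasoning:
Beat values:
  eighth = 0.5 beats
  dotted half = 3 beats
  whole = 4 beats
  dotted quarter = 1.5 beats
  quarter = 1 beat
  half = 2 beats
Sum = 0.5 + 3 + 4 + 1.5 + 1 + 2
= 12 beats


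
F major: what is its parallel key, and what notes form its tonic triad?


Parallel keys share the same tonic but differ in mode
F major → parallel is F minor
Tonic triad of F minor = F Ab C
= F minor; triad = F Ab C


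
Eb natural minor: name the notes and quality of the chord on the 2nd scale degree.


Eb natural minor scale: Eb F Gb Ab Bb Cb Db
Diatonic triad on degree 2 stacks scale notes 2, 4, 6: F Ab Cb
F→Ab = 3 semitones; F→Cb = 6 semitones → diminished triad
= F Ab Cb (diminished)


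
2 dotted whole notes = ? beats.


Solution.
Base whole note = 4 beats
Dot 1 adds half the previous value: +2
One dotted whole = 4 + 2 = 6
2 of them = 2 × 6 = 12
= 12 beats


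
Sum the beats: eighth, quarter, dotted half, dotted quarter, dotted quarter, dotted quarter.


Beat values:
  eighth = 0.5 beats
  quarter = 1 beat
  dotted half = 3 beats
  dotted quarter = 1.5 beats
  dotted quarter = 1.5 beats
  dotted quarter = 1.5 beats
Sum = 0.5 + 1 + 3 + 1.5 + 1.5 + 1.5
= 9 beats


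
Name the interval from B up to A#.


Step by step:
Letter names: B → A spans 7 letter names → a 7th
Semitones: B → A# = 11 half-steps
A 7th of 11 semitones is a major 7th
= major 7th


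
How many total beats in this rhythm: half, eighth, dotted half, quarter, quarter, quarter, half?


Step by step:
Beat values:
  half = 2 beats
  eighth = 0.5 beats
  dotted half = 3 beats
  quarter = 1 beat
  quarter = 1 beat
  quarter = 1 beat
  half = 2 beats
Sum = 2 + 0.5 + 3 + 1 + 1 + 1 + 2
= 10.5 beats


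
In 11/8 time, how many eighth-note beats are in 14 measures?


Reasoning:
Time signature 11/8: the bottom number 8 means the eighth note gets one count
The top number 11 means 11 eighth-note beats per measure
Total = 11 × 14 measures
= 154 eighth-note beats


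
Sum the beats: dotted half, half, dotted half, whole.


Reasoning:
Beat values:
  dotted half = 3 beats
  half = 2 beats
  dotted half = 3 beats
  whole = 4 beats
Sum = 3 + 2 + 3 + 4
= 12 beats


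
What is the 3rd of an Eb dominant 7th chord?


Dominant 7th chord = root + major 3rd + perfect 5th + minor 7th
Seventh chords stack in thirds, so the letter names are E-G-B-D
Root: Eb
Major 3rd above Eb: G
Perfect 5th above Eb: Bb
Minor 7th above Eb: Db
The 3rd = G


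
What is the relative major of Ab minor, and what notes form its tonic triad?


Reasoning:
The relative major shares the key signature and is a minor 3rd above the minor tonic
A minor 3rd above Ab is Cb
→ relative major of Ab minor is Cb major
Tonic triad of Cb major = root + major 3rd + perfect 5th = Cb Eb Gb
= Cb major; triad = Cb Eb Gb


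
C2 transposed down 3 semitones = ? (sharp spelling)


Working:
C2: chromatic position 0 in octave 2 → absolute = 2×12 + 0 = 24
Transpose down 3: 24 - 3 = 21
21 = 1×12 + 9 → A in octave 1
Result = A1


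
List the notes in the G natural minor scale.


Solution.
Natural minor scale pattern: W-H-W-W-H-W-W (2-1-2-2-1-2-2 semitones)
Starting from G:
  G + 2 semitones → A
  A + 1 semitone → Bb
  Bb + 2 semitones → C
  C + 2 semitones → D
  D + 1 semitone → Eb
  Eb + 2 semitones → F
  F + 2 semitones → G
Scale = G A Bb C D Eb F


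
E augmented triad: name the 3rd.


Augmented triad = root + major 3rd (4 semitones) + augmented 5th (8 semitones)
A triad on E stacks thirds, so the chord tones use letter names E-G-B
Root: E
Major 3rd above E: G#
Augmented 5th above E: B#
The 3rd = G#


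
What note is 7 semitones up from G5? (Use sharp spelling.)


Reasoning:
G5: chromatic position 7 in octave 5 → absolute = 5×12 + 7 = 67
Transpose up 7: 67 + 7 = 74
74 = 6×12 + 2 → D in octave 6
Result = D6


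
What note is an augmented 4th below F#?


A 4th spans 4 letter names, so from F we land on C
An augmented 4th = 6 semitones below F#
Spell C at that pitch: C
= C


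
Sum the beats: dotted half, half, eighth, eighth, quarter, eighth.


Working:
Beat values:
  dotted half = 3 beats
  half = 2 beats
  eighth = 0.5 beats
  eighth = 0.5 beats
  quarter = 1 beat
  eighth = 0.5 beats
Sum = 3 + 2 + 0.5 + 0.5 + 1 + 0.5
= 7.5 beats


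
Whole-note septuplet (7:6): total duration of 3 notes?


Reasoning:
Septuplet: 7 notes occupy the space of 6 whole notes
Space = 6 × 4 = 24 beats
Each septuplet note = 24 / 7 = 24/7 beats
3 notes = 3 × 24/7 = 72/7
= 72/7 beats


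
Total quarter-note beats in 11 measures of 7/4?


Reasoning:
Time signature 7/4: the bottom number 4 means the quarter note gets one count
The top number 7 means 7 quarter-note beats per measure
Total = 7 × 11 measures
= 77 quarter-note beats


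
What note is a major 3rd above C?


Solution.
A 3rd spans 3 letter names, so from C we land on E
A major 3rd = 4 semitones above C
Spell E at that pitch: E
= E


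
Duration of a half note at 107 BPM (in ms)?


Reasoning:
One quarter-note beat = 60000 / BPM = 60000 / 107 ms
Half note = 2 × quarter note
Duration = 2 × 60000 / 107 = 120000 / 107
= 1121.5 ms


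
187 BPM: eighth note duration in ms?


Let's work it out.
One quarter-note beat = 60000 / BPM = 60000 / 187 ms
Eighth note = 1/2 × quarter note
Duration = 1/2 × 60000 / 187 = 30000 / 187
= 160.4 ms


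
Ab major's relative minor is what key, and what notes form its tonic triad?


Reasoning:
The relative minor shares the major's key signature and starts on its 6th degree
6th degree = a major 6th above the tonic; a major 6th above Ab is F
→ relative minor of Ab major is F minor
Tonic triad of F minor = root + minor 3rd + perfect 5th = F Ab C
= F minor; triad = F Ab C


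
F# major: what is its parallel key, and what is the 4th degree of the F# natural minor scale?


Reasoning:
Parallel keys share the same tonic but differ in mode
F# major → parallel is F# minor
F# natural minor scale: F# G# A B C# D E
= F# minor; 4th degree = B


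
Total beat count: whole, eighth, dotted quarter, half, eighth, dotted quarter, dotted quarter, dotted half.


Beat values:
  whole = 4 beats
  eighth = 0.5 beats
  dotted quarter = 1.5 beats
  half = 2 beats
  eighth = 0.5 beats
  dotted quarter = 1.5 beats
  dotted quarter = 1.5 beats
  dotted half = 3 beats
Sum = 4 + 0.5 + 1.5 + 2 + 0.5 + 1.5 + 1.5 + 3
= 14.5 beats


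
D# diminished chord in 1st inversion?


Root position: D# F# A
1st inversion: move root up an octave
Bass note: F#
Notes (bottom to top) = F# A D#


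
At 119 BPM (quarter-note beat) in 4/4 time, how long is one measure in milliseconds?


Quarter-note beat duration = 60000 / 119 ms
Beats per measure (4/4) = 4
One measure = 4 × 60000 / 119 = 240000 / 119 ms
= 2016.8 ms


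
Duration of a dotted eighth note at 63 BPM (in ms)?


One quarter-note beat = 60000 / BPM = 60000 / 63 ms
Dotted eighth note = 3/4 × quarter note
Duration = 3/4 × 60000 / 63 = 45000 / 63
= 714.3 ms


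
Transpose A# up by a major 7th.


Reasoning:
major 7th: 7 letter names, 11 semitones
Letter: A + 6 → G
Pitch: A# + 11 semitones, spelled as a G → G##
= G##


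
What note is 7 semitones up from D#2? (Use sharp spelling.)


D#2: chromatic position 3 in octave 2 → absolute = 2×12 + 3 = 27
Transpose up 7: 27 + 7 = 34
34 = 2×12 + 10 → A# in octave 2
Result = A#2


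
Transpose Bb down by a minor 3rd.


Reasoning:
minor 3rd: 3 letter names, 3 semitones
Letter: B - 2 → G
Pitch: Bb - 3 semitones, spelled as a G → G
= G


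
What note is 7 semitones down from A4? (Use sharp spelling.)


A4: chromatic position 9 in octave 4 → absolute = 4×12 + 9 = 57
Transpose down 7: 57 - 7 = 50
50 = 4×12 + 2 → D in octave 4
Result = D4


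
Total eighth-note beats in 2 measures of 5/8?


Time signature 5/8: the bottom number 8 means the eighth note gets one count
The top number 5 means 5 eighth-note beats per measure
Total = 5 × 2 measures
= 10 eighth-note beats


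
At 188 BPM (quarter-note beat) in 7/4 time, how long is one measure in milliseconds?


Quarter-note beat duration = 60000 / 188 ms
Beats per measure (7/4) = 7
One measure = 7 × 60000 / 188 = 420000 / 188 ms
= 2234.0 ms


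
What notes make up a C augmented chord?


Augmented triad = root + major 3rd (4 semitones) + augmented 5th (8 semitones)
A triad on C stacks thirds, so the chord tones use letter names C-E-G
Root: C
Major 3rd above C: E
Augmented 5th above C: G#
Chord = C E G#


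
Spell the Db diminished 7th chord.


Let's work it out.
Diminished 7th chord = root + minor 3rd + diminished 5th + diminished 7th
Seventh chords stack in thirds, so the letter names are D-F-A-C
Root: Db
Minor 3rd above Db: Fb
Diminished 5th above Db: Abb
Diminished 7th above Db: Cbb
Chord = Db Fb Abb Cbb


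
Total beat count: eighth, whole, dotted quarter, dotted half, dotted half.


Let's work it out.
Beat values:
  eighth = 0.5 beats
  whole = 4 beats
  dotted quarter = 1.5 beats
  dotted half = 3 beats
  dotted half = 3 beats
Sum = 0.5 + 4 + 1.5 + 3 + 3
= 12 beats


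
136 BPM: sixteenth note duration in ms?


Step by step:
One quarter-note beat = 60000 / BPM = 60000 / 136 ms
Sixteenth note = 1/4 × quarter note
Duration = 1/4 × 60000 / 136 = 15000 / 136
= 110.3 ms


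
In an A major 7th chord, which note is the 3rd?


Reasoning:
Major 7th chord = root + major 3rd + perfect 5th + major 7th
Seventh chords stack in thirds, so the letter names are A-C-E-G
Root: A
Major 3rd above A: C#
Perfect 5th above A: E
Major 7th above A: G#
The 3rd = C#


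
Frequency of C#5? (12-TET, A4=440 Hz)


f = 440 × 2^(n/12) where n = semitones from A4
C#5: 4 semitones from A4
f = 440 × 2^(4/12)
f = 554.37 Hz


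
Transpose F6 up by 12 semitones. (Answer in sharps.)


F6: chromatic position 5 in octave 6 → absolute = 6×12 + 5 = 77
Transpose up 12: 77 + 12 = 89
89 = 7×12 + 5 → F in octave 7
Result = F7


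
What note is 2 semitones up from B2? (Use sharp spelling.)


B2: chromatic position 11 in octave 2 → absolute = 2×12 + 11 = 35
Transpose up 2: 35 + 2 = 37
37 = 3×12 + 1 → C# in octave 3
Result = C#3


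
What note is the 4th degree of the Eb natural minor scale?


Working:
Natural minor scale pattern: W-H-W-W-H-W-W (2-1-2-2-1-2-2 semitones)
Starting from Eb:
  Eb + 2 semitones → F
  F + 1 semitone → Gb
  Gb + 2 semitones → Ab
  Ab + 2 semitones → Bb
  Bb + 1 semitone → Cb
  Cb + 2 semitones → Db
  Db + 2 semitones → Eb
Scale: Eb F Gb Ab Bb Cb Db
Degree 4 = Ab


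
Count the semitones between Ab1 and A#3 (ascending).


Working:
Absolute semitone position = octave×12 + chromatic position
Ab1: 1×12 + 8 = 20
A#3: 3×12 + 10 = 46
Difference = 46 - 20 = 26
= 26 semitones


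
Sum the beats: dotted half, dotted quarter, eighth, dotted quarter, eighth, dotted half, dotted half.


Beat values:
  dotted half = 3 beats
  dotted quarter = 1.5 beats
  eighth = 0.5 beats
  dotted quarter = 1.5 beats
  eighth = 0.5 beats
  dotted half = 3 beats
  dotted half = 3 beats
Sum = 3 + 1.5 + 0.5 + 1.5 + 0.5 + 3 + 3
= 13 beats


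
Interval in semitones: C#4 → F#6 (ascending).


Working:
Absolute semitone position = octave×12 + chromatic position
C#4: 4×12 + 1 = 49
F#6: 6×12 + 6 = 78
Difference = 78 - 49 = 29
= 29 semitones


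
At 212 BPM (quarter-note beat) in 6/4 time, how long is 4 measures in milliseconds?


Reasoning:
Quarter-note beat duration = 60000 / 212 ms
Beats per measure (6/4) = 6
One measure = 6 × 60000 / 212 = 360000 / 212 ms
4 measures = 4 × 360000 / 212 = 1440000 / 212
= 6792.5 ms


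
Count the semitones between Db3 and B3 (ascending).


Let's work it out.
Absolute semitone position = octave×12 + chromatic position
Db3: 3×12 + 1 = 37
B3: 3×12 + 11 = 47
Difference = 47 - 37 = 10
= 10 semitones


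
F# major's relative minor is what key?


Step by step:
The relative minor shares the major's key signature and starts on its 6th degree
6th degree = a major 6th above the tonic; a major 6th above F# is D#
→ relative minor of F# major is D# minor
= D# minor


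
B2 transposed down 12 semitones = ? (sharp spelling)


Solution.
B2: chromatic position 11 in octave 2 → absolute = 2×12 + 11 = 35
Transpose down 12: 35 - 12 = 23
23 = 1×12 + 11 → B in octave 1
Result = B1


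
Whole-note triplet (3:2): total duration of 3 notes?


Step by step:
Triplet: 3 notes occupy the space of 2 whole notes
Space = 2 × 4 = 8 beats
Each triplet note = 8 / 3 = 8/3 beats
3 notes = 3 × 8/3 = 8
= 8 beats


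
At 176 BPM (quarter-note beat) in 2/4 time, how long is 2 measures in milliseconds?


Quarter-note beat duration = 60000 / 176 ms
Beats per measure (2/4) = 2
One measure = 2 × 60000 / 176 = 120000 / 176 ms
2 measures = 2 × 120000 / 176 = 240000 / 176
= 1363.6 ms


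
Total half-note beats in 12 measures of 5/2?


Reasoning:
Time signature 5/2: the bottom number 2 means the half note gets one count
The top number 5 means 5 half-note beats per measure
Total = 5 × 12 measures
= 60 half-note beats


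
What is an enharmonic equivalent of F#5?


Let's work it out.
Enharmonic notes sound the same pitch but are spelled with different letter names
F# and Gb name the same pitch class
= Gb5


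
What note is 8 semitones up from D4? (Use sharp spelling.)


Reasoning:
D4: chromatic position 2 in octave 4 → absolute = 4×12 + 2 = 50
Transpose up 8: 50 + 8 = 58
58 = 4×12 + 10 → A# in octave 4
Result = A#4


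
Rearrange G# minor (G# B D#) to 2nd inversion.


Root position: G# B D#
2nd inversion: move root and 3rd up an octave
Bass note: D#
Notes (bottom to top) = D# G# B


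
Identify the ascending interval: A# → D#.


Letter names: A → D spans 4 letter names → a 4th
Semitones: A# → D# = 5 half-steps
A 4th of 5 semitones is a perfect 4th
= perfect 4th


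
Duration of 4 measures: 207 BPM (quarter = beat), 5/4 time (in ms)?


Solution.
Quarter-note beat duration = 60000 / 207 ms
Beats per measure (5/4) = 5
One measure = 5 × 60000 / 207 = 300000 / 207 ms
4 measures = 4 × 300000 / 207 = 1200000 / 207
= 5797.1 ms


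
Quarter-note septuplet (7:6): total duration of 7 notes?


Let's work it out.
Septuplet: 7 notes occupy the space of 6 quarter notes
Space = 6 × 1 = 6 beats
Each septuplet note = 6 / 7 = 6/7 beats
7 notes = 7 × 6/7 = 6
= 6 beats


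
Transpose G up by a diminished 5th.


Reasoning:
diminished 5th: 5 letter names, 6 semitones
Letter: G + 4 → D
Pitch: G + 6 semitones, spelled as a D → Db
= Db


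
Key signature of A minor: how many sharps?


Sharp minor keys follow the circle of fifths: A(0), E(1), B(2), F#(3), C#(4), G#(5), D#(6), A#(7)
A minor has 0 sharps
= 0 sharps


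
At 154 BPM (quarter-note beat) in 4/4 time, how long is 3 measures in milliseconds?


Solution.
Quarter-note beat duration = 60000 / 154 ms
Beats per measure (4/4) = 4
One measure = 4 × 60000 / 154 = 240000 / 154 ms
3 measures = 3 × 240000 / 154 = 720000 / 154
= 4675.3 ms


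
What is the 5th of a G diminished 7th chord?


Diminished 7th chord = root + minor 3rd + diminished 5th + diminished 7th
Seventh chords stack in thirds, so the letter names are G-B-D-F
Root: G
Minor 3rd above G: Bb
Diminished 5th above G: Db
Diminished 7th above G: Fb
The 5th = Db


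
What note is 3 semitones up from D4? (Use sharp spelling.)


Step by step:
D4: chromatic position 2 in octave 4 → absolute = 4×12 + 2 = 50
Transpose up 3: 50 + 3 = 53
53 = 4×12 + 5 → F in octave 4
Result = F4


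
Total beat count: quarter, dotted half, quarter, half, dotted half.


Beat values:
  quarter = 1 beat
  dotted half = 3 beats
  quarter = 1 beat
  half = 2 beats
  dotted half = 3 beats
Sum = 1 + 3 + 1 + 2 + 3
= 10 beats


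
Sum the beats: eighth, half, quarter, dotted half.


Working:
Beat values:
  eighth = 0.5 beats
  half = 2 beats
  quarter = 1 beat
  dotted half = 3 beats
Sum = 0.5 + 2 + 1 + 3
= 6.5 beats


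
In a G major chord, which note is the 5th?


Major triad = root + major 3rd (4 semitones) + perfect 5th (7 semitones)
A triad on G stacks thirds, so the chord tones use letter names G-B-D
Root: G
Major 3rd above G: B
Perfect 5th above G: D
The 5th = D


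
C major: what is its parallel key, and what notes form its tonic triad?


Let's work it out.
Parallel keys share the same tonic but differ in mode
C major → parallel is C minor
Tonic triad of C minor = C Eb G
= C minor; triad = C Eb G


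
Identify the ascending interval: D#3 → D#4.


Let's work it out.
Letter names: D → D spans 8 letter names → an octave
Semitones: D#3 → D#4 = 12 half-steps
An octave of 12 semitones is a perfect octave
= perfect octave


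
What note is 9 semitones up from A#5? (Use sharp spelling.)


Solution.
A#5: chromatic position 10 in octave 5 → absolute = 5×12 + 10 = 70
Transpose up 9: 70 + 9 = 79
79 = 6×12 + 7 → G in octave 6
Result = G6


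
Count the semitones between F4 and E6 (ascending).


Working:
Absolute semitone position = octave×12 + chromatic position
F4: 4×12 + 5 = 53
E6: 6×12 + 4 = 76
Difference = 76 - 53 = 23
= 23 semitones


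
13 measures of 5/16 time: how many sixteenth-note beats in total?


Time signature 5/16: the bottom number 16 means the sixteenth note gets one count
The top number 5 means 5 sixteenth-note beats per measure
Total = 5 × 13 measures
= 65 sixteenth-note beats


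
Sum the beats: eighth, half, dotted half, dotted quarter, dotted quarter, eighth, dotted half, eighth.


Step by step:
Beat values:
  eighth = 0.5 beats
  half = 2 beats
  dotted half = 3 beats
  dotted quarter = 1.5 beats
  dotted quarter = 1.5 beats
  eighth = 0.5 beats
  dotted half = 3 beats
  eighth = 0.5 beats
Sum = 0.5 + 2 + 3 + 1.5 + 1.5 + 0.5 + 3 + 0.5
= 12.5 beats


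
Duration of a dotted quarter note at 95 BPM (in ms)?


One quarter-note beat = 60000 / BPM = 60000 / 95 ms
Dotted quarter note = 3/2 × quarter note
Duration = 3/2 × 60000 / 95 = 90000 / 95
= 947.4 ms


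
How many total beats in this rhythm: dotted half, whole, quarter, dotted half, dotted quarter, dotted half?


Let's work it out.
Beat values:
  dotted half = 3 beats
  whole = 4 beats
  quarter = 1 beat
  dotted half = 3 beats
  dotted quarter = 1.5 beats
  dotted half = 3 beats
Sum = 3 + 4 + 1 + 3 + 1.5 + 3
= 15.5 beats


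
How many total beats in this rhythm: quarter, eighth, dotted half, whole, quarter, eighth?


Working:
Beat values:
  quarter = 1 beat
  eighth = 0.5 beats
  dotted half = 3 beats
  whole = 4 beats
  quarter = 1 beat
  eighth = 0.5 beats
Sum = 1 + 0.5 + 3 + 4 + 1 + 0.5
= 10 beats


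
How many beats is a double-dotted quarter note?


Working:
Base quarter note = 1 beat
Dot 1 adds half the previous value: +1/2
Dot 2 adds half the previous value: +1/4
One double-dotted quarter = 1 + 1/2 + 1/4 = 7/4
= 7/4 beats


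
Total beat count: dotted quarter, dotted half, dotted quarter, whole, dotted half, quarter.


Step by step:
Beat values:
  dotted quarter = 1.5 beats
  dotted half = 3 beats
  dotted quarter = 1.5 beats
  whole = 4 beats
  dotted half = 3 beats
  quarter = 1 beat
Sum = 1.5 + 3 + 1.5 + 4 + 3 + 1
= 14 beats


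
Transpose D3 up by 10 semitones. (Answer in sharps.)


Let's work it out.
D3: chromatic position 2 in octave 3 → absolute = 3×12 + 2 = 38
Transpose up 10: 38 + 10 = 48
48 = 4×12 + 0 → C in octave 4
Result = C4


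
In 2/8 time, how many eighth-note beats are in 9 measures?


Let's work it out.
Time signature 2/8: the bottom number 8 means the eighth note gets one count
The top number 2 means 2 eighth-note beats per measure
Total = 2 × 9 measures
= 18 eighth-note beats


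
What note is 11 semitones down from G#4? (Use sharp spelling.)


Let's work it out.
G#4: chromatic position 8 in octave 4 → absolute = 4×12 + 8 = 56
Transpose down 11: 56 - 11 = 45
45 = 3×12 + 9 → A in octave 3
Result = A3


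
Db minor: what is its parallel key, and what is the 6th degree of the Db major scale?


Let's work it out.
Parallel keys share the same tonic but differ in mode
Db minor → parallel is Db major
Db major scale: Db Eb F Gb Ab Bb C
= Db major; 6th degree = Bb


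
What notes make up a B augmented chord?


Augmented triad = root + major 3rd (4 semitones) + augmented 5th (8 semitones)
A triad on B stacks thirds, so the chord tones use letter names B-D-F
Root: B
Major 3rd above B: D#
Augmented 5th above B: F##
Chord = B D# F##


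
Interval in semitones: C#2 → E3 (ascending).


Reasoning:
Absolute semitone position = octave×12 + chromatic position
C#2: 2×12 + 1 = 25
E3: 3×12 + 4 = 40
Difference = 40 - 25 = 15
= 15 semitones


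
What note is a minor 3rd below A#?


A 3rd spans 3 letter names, so from A we land on F
A minor 3rd = 3 semitones below A#
Spell F at that pitch: F##
= F##


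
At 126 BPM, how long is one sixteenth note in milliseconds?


Solution.
One quarter-note beat = 60000 / BPM = 60000 / 126 ms
Sixteenth note = 1/4 × quarter note
Duration = 1/4 × 60000 / 126 = 15000 / 126
= 119.0 ms


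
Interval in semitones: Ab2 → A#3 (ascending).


Let's work it out.
Absolute semitone position = octave×12 + chromatic position
Ab2: 2×12 + 8 = 32
A#3: 3×12 + 10 = 46
Difference = 46 - 32 = 14
= 14 semitones


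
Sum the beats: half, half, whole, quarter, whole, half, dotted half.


Beat values:
  half = 2 beats
  half = 2 beats
  whole = 4 beats
  quarter = 1 beat
  whole = 4 beats
  half = 2 beats
  dotted half = 3 beats
Sum = 2 + 2 + 4 + 1 + 4 + 2 + 3
= 18 beats


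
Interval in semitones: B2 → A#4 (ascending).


Absolute semitone position = octave×12 + chromatic position
B2: 2×12 + 11 = 35
A#4: 4×12 + 10 = 58
Difference = 58 - 35 = 23
= 23 semitones


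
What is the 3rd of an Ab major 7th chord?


Solution.
Major 7th chord = root + major 3rd + perfect 5th + major 7th
Seventh chords stack in thirds, so the letter names are A-C-E-G
Root: Ab
Major 3rd above Ab: C
Perfect 5th above Ab: Eb
Major 7th above Ab: G
The 3rd = C


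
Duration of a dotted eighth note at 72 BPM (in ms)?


Reasoning:
One quarter-note beat = 60000 / BPM = 60000 / 72 ms
Dotted eighth note = 3/4 × quarter note
Duration = 3/4 × 60000 / 72 = 45000 / 72
= 625.0 ms


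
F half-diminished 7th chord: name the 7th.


Working:
Half-diminished 7th chord = root + minor 3rd + diminished 5th + minor 7th
Seventh chords stack in thirds, so the letter names are F-A-C-E
Root: F
Minor 3rd above F: Ab
Diminished 5th above F: Cb
Minor 7th above F: Eb
The 7th = Eb


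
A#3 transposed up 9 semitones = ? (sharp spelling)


Let's work it out.
A#3: chromatic position 10 in octave 3 → absolute = 3×12 + 10 = 46
Transpose up 9: 46 + 9 = 55
55 = 4×12 + 7 → G in octave 4
Result = G4


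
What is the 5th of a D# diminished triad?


Working:
Diminished triad = root + minor 3rd (3 semitones) + diminished 5th (6 semitones)
A triad on D# stacks thirds, so the chord tones use letter names D-F-A
Root: D#
Minor 3rd above D#: F#
Diminished 5th above D#: A
The 5th = A


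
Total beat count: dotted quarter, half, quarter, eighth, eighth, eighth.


Let's work it out.
Beat values:
  dotted quarter = 1.5 beats
  half = 2 beats
  quarter = 1 beat
  eighth = 0.5 beats
  eighth = 0.5 beats
  eighth = 0.5 beats
Sum = 1.5 + 2 + 1 + 0.5 + 0.5 + 0.5
= 6 beats


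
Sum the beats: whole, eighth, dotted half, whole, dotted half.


Step by step:
Beat values:
  whole = 4 beats
  eighth = 0.5 beats
  dotted half = 3 beats
  whole = 4 beats
  dotted half = 3 beats
Sum = 4 + 0.5 + 3 + 4 + 3
= 14.5 beats


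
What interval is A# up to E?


Solution.
Letter names: A → E spans 5 letter names → a 5th
Semitones: A# → E = 6 half-steps
A 5th of 6 semitones is a diminished 5th
= diminished 5th


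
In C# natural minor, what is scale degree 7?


Reasoning:
Natural minor scale pattern: W-H-W-W-H-W-W (2-1-2-2-1-2-2 semitones)
Starting from C#:
  C# + 2 semitones → D#
  D# + 1 semitone → E
  E + 2 semitones → F#
  F# + 2 semitones → G#
  G# + 1 semitone → A
  A + 2 semitones → B
  B + 2 semitones → C#
Scale: C# D# E F# G# A B
Degree 7 = B


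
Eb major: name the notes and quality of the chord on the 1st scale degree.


Reasoning:
Eb major scale: Eb F G Ab Bb C D
Diatonic triad on degree 1 stacks scale notes 1, 3, 5: Eb G Bb
Eb→G = 4 semitones; Eb→Bb = 7 semitones → major triad
= Eb G Bb (major)


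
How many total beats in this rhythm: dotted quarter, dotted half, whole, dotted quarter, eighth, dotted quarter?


Working:
Beat values:
  dotted quarter = 1.5 beats
  dotted half = 3 beats
  whole = 4 beats
  dotted quarter = 1.5 beats
  eighth = 0.5 beats
  dotted quarter = 1.5 beats
Sum = 1.5 + 3 + 4 + 1.5 + 0.5 + 1.5
= 12 beats


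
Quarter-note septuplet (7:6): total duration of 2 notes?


Let's work it out.
Septuplet: 7 notes occupy the space of 6 quarter notes
Space = 6 × 1 = 6 beats
Each septuplet note = 6 / 7 = 6/7 beats
2 notes = 2 × 6/7 = 12/7
= 12/7 beats


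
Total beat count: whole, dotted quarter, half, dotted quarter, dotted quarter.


Reasoning:
Beat values:
  whole = 4 beats
  dotted quarter = 1.5 beats
  half = 2 beats
  dotted quarter = 1.5 beats
  dotted quarter = 1.5 beats
Sum = 4 + 1.5 + 2 + 1.5 + 1.5
= 10.5 beats


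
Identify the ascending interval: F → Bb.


Working:
Letter names: F → B spans 4 letter names → a 4th
Semitones: F → Bb = 5 half-steps
A 4th of 5 semitones is a perfect 4th
= perfect 4th


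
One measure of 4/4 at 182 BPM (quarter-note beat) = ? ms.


Quarter-note beat duration = 60000 / 182 ms
Beats per measure (4/4) = 4
One measure = 4 × 60000 / 182 = 240000 / 182 ms
= 1318.7 ms


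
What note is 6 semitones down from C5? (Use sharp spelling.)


Solution.
C5: chromatic position 0 in octave 5 → absolute = 5×12 + 0 = 60
Transpose down 6: 60 - 6 = 54
54 = 4×12 + 6 → F# in octave 4
Result = F#4


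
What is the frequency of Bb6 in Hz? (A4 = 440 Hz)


Working:
f = 440 × 2^(n/12) where n = semitones from A4
Bb6: 25 semitones from A4
f = 440 × 2^(25/12)
f = 1864.66 Hz


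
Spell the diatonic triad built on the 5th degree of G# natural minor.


G# natural minor scale: G# A# B C# D# E F#
Diatonic triad on degree 5 stacks scale notes 5, 7, 2: D# F# A#
D#→F# = 3 semitones; D#→A# = 7 semitones → minor triad
= D# F# A# (minor)


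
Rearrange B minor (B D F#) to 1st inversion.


Let's work it out.
Root position: B D F#
1st inversion: move root up an octave
Bass note: D
Notes (bottom to top) = D F# B


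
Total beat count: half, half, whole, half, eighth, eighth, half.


Beat values:
  half = 2 beats
  half = 2 beats
  whole = 4 beats
  half = 2 beats
  eighth = 0.5 beats
  eighth = 0.5 beats
  half = 2 beats
Sum = 2 + 2 + 4 + 2 + 0.5 + 0.5 + 2
= 13 beats


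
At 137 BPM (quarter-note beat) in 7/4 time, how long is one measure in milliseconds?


Step by step:
Quarter-note beat duration = 60000 / 137 ms
Beats per measure (7/4) = 7
One measure = 7 × 60000 / 137 = 420000 / 137 ms
= 3065.7 ms


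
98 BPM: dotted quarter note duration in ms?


One quarter-note beat = 60000 / BPM = 60000 / 98 ms
Dotted quarter note = 3/2 × quarter note
Duration = 3/2 × 60000 / 98 = 90000 / 98
= 918.4 ms


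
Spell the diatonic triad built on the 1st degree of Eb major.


Eb major scale: Eb F G Ab Bb C D
Diatonic triad on degree 1 stacks scale notes 1, 3, 5: Eb G Bb
Eb→G = 4 semitones; Eb→Bb = 7 semitones → major triad
= Eb G Bb (major)


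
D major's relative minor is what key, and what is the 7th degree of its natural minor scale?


Working:
The relative minor shares the major's key signature and starts on its 6th degree
6th degree = a major 6th above the tonic; a major 6th above D is B
→ relative minor of D major is B minor
B natural minor scale: B C# D E F# G A
= B minor; 7th degree = A


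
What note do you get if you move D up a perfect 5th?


perfect 5th: 5 letter names, 7 semitones
Letter: D + 4 → A
Pitch: D + 7 semitones, spelled as an A → A
= A


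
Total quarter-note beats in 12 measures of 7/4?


Step by step:
Time signature 7/4: the bottom number 4 means the quarter note gets one count
The top number 7 means 7 quarter-note beats per measure
Total = 7 × 12 measures
= 84 quarter-note beats


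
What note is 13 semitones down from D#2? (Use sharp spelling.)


Reasoning:
D#2: chromatic position 3 in octave 2 → absolute = 2×12 + 3 = 27
Transpose down 13: 27 - 13 = 14
14 = 1×12 + 2 → D in octave 1
Result = D1


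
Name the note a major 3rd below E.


Reasoning:
A 3rd spans 3 letter names, so from E we land on C
A major 3rd = 4 semitones below E
Spell C at that pitch: C
= C


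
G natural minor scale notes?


Solution.
Natural minor scale pattern: W-H-W-W-H-W-W (2-1-2-2-1-2-2 semitones)
Starting from G:
  G + 2 semitones → A
  A + 1 semitone → Bb
  Bb + 2 semitones → C
  C + 2 semitones → D
  D + 1 semitone → Eb
  Eb + 2 semitones → F
  F + 2 semitones → G
Scale = G A Bb C D Eb F


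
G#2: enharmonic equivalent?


Solution.
Enharmonic notes sound the same pitch but are spelled with different letter names
G# and Ab name the same pitch class
= Ab2


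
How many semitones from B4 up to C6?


Step by step:
Absolute semitone position = octave×12 + chromatic position
B4: 4×12 + 11 = 59
C6: 6×12 + 0 = 72
Difference = 72 - 59 = 13
= 13 semitones


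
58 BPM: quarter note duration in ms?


Let's work it out.
One quarter-note beat = 60000 / BPM = 60000 / 58 ms
Duration = 60000 / 58
= 1034.5 ms


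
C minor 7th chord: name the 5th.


Step by step:
Minor 7th chord = root + minor 3rd + perfect 5th + minor 7th
Seventh chords stack in thirds, so the letter names are C-E-G-B
Root: C
Minor 3rd above C: Eb
Perfect 5th above C: G
Minor 7th above C: Bb
The 5th = G


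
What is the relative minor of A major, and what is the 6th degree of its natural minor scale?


Let's work it out.
The relative minor shares the major's key signature and starts on its 6th degree
6th degree = a major 6th above the tonic; a major 6th above A is F#
→ relative minor of A major is F# minor
F# natural minor scale: F# G# A B C# D E
= F# minor; 6th degree = D


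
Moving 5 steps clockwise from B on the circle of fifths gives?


Reasoning:
Each clockwise step on the circle of fifths moves up a perfect 5th
From B: B → F#/Gb → Db → Ab → Eb → Bb
= Bb


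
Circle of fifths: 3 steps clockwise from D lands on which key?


Each clockwise step on the circle of fifths moves up a perfect 5th
From D: D → A → E → B
= B


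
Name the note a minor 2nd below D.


A 2nd spans 2 letter names, so from D we land on C
A minor 2nd = 1 semitone below D
Spell C at that pitch: C#
= C#


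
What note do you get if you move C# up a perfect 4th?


Reasoning:
perfect 4th: 4 letter names, 5 semitones
Letter: C + 3 → F
Pitch: C# + 5 semitones, spelled as an F → F#
= F#


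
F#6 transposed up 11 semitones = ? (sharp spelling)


Step by step:
F#6: chromatic position 6 in octave 6 → absolute = 6×12 + 6 = 78
Transpose up 11: 78 + 11 = 89
89 = 7×12 + 5 → F in octave 7
Result = F7


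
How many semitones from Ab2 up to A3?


Reasoning:
Absolute semitone position = octave×12 + chromatic position
Ab2: 2×12 + 8 = 32
A3: 3×12 + 9 = 45
Difference = 45 - 32 = 13
= 13 semitones


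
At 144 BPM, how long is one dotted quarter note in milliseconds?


Working:
One quarter-note beat = 60000 / BPM = 60000 / 144 ms
Dotted quarter note = 3/2 × quarter note
Duration = 3/2 × 60000 / 144 = 90000 / 144
= 625.0 ms


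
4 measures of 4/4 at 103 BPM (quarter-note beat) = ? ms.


Reasoning:
Quarter-note beat duration = 60000 / 103 ms
Beats per measure (4/4) = 4
One measure = 4 × 60000 / 103 = 240000 / 103 ms
4 measures = 4 × 240000 / 103 = 960000 / 103
= 9320.4 ms


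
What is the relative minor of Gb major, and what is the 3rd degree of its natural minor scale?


Step by step:
The relative minor shares the major's key signature and starts on its 6th degree
6th degree = a major 6th above the tonic; a major 6th above Gb is Eb
→ relative minor of Gb major is Eb minor
Eb natural minor scale: Eb F Gb Ab Bb Cb Db
= Eb minor; 3rd degree = Gb


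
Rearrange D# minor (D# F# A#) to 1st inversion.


Reasoning:
Root position: D# F# A#
1st inversion: move root up an octave
Bass note: F#
Notes (bottom to top) = F# A# D#


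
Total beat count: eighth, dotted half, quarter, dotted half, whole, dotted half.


Step by step:
Beat values:
  eighth = 0.5 beats
  dotted half = 3 beats
  quarter = 1 beat
  dotted half = 3 beats
  whole = 4 beats
  dotted half = 3 beats
Sum = 0.5 + 3 + 1 + 3 + 4 + 3
= 14.5 beats


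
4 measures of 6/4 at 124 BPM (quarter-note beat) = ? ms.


Quarter-note beat duration = 60000 / 124 ms
Beats per measure (6/4) = 6
One measure = 6 × 60000 / 124 = 360000 / 124 ms
4 measures = 4 × 360000 / 124 = 1440000 / 124
= 11612.9 ms


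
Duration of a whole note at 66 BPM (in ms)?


Working:
One quarter-note beat = 60000 / BPM = 60000 / 66 ms
Whole note = 4 × quarter note
Duration = 4 × 60000 / 66 = 240000 / 66
= 3636.4 ms


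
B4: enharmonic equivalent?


Enharmonic notes sound the same pitch but are spelled with different letter names
B and Cb name the same pitch class
Octave numbers change at C, so B4 = Cb5
= Cb5


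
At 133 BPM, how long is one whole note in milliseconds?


Step by step:
One quarter-note beat = 60000 / BPM = 60000 / 133 ms
Whole note = 4 × quarter note
Duration = 4 × 60000 / 133 = 240000 / 133
= 1804.5 ms


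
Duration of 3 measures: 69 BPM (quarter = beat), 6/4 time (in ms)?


Solution.
Quarter-note beat duration = 60000 / 69 ms
Beats per measure (6/4) = 6
One measure = 6 × 60000 / 69 = 360000 / 69 ms
3 measures = 3 × 360000 / 69 = 1080000 / 69
= 15652.2 ms
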